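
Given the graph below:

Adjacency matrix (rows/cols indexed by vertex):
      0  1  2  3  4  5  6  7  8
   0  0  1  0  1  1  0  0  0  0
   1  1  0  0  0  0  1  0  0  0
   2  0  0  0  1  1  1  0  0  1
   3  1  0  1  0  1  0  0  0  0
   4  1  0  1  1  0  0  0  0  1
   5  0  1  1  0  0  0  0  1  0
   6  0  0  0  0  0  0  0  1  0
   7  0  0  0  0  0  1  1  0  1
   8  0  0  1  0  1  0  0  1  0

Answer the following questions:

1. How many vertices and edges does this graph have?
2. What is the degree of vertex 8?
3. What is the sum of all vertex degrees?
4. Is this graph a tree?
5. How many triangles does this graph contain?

Count: 9 vertices, 13 edges.
Vertex 8 has neighbors [2, 4, 7], degree = 3.
Handshaking lemma: 2 * 13 = 26.
A tree on 9 vertices has 8 edges. This graph has 13 edges (5 extra). Not a tree.
Number of triangles = 3.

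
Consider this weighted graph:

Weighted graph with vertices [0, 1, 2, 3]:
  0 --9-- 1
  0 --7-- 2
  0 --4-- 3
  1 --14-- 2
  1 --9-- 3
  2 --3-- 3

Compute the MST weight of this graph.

Applying Kruskal's algorithm (sort edges by weight, add if no cycle):
  Add (2,3) w=3
  Add (0,3) w=4
  Skip (0,2) w=7 (creates cycle)
  Add (0,1) w=9
  Skip (1,3) w=9 (creates cycle)
  Skip (1,2) w=14 (creates cycle)
MST weight = 16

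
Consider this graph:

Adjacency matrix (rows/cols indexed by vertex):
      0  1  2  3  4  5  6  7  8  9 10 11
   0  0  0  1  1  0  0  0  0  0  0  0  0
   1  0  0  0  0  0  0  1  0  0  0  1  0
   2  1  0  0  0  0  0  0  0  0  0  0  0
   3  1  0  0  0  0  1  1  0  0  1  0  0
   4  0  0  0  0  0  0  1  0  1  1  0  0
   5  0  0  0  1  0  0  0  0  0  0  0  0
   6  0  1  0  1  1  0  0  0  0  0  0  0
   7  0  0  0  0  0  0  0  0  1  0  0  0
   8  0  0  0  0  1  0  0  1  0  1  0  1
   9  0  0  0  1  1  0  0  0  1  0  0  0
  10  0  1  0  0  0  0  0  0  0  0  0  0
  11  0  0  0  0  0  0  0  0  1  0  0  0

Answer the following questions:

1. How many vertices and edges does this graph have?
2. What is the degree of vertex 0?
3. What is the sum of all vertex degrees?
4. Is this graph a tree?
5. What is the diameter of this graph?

Count: 12 vertices, 13 edges.
Vertex 0 has neighbors [2, 3], degree = 2.
Handshaking lemma: 2 * 13 = 26.
A tree on 12 vertices has 11 edges. This graph has 13 edges (2 extra). Not a tree.
Diameter (longest shortest path) = 5.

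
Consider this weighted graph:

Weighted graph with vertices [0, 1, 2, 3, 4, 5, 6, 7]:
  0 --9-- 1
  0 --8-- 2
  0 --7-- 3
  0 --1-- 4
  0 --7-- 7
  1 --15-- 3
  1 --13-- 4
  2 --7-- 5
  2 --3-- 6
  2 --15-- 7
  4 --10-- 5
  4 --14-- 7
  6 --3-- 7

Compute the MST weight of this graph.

Applying Kruskal's algorithm (sort edges by weight, add if no cycle):
  Add (0,4) w=1
  Add (2,6) w=3
  Add (6,7) w=3
  Add (0,7) w=7
  Add (0,3) w=7
  Add (2,5) w=7
  Skip (0,2) w=8 (creates cycle)
  Add (0,1) w=9
  Skip (4,5) w=10 (creates cycle)
  Skip (1,4) w=13 (creates cycle)
  Skip (4,7) w=14 (creates cycle)
  Skip (1,3) w=15 (creates cycle)
  Skip (2,7) w=15 (creates cycle)
MST weight = 37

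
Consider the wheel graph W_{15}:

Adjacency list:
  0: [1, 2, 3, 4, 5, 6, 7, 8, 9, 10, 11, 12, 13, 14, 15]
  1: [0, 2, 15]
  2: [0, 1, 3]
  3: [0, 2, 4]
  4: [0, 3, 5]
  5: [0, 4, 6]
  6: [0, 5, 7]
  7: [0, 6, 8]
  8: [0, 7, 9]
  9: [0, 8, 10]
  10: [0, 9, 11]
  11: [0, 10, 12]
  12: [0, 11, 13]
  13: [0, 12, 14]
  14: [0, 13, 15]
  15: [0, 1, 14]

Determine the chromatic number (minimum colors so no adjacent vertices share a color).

W_{15} = C_{15} plus a hub adjacent to every cycle vertex.
The outer cycle needs 3 colors (odd cycle); the hub is adjacent to all of them so needs a fresh color.
Chromatic number = 3 + 1 = 4.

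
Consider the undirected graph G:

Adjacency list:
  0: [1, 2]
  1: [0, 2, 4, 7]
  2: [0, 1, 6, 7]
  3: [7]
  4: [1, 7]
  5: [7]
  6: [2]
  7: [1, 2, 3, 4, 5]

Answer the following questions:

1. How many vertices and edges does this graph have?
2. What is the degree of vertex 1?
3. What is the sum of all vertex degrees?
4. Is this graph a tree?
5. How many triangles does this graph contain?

Count: 8 vertices, 10 edges.
Vertex 1 has neighbors [0, 2, 4, 7], degree = 4.
Handshaking lemma: 2 * 10 = 20.
A tree on 8 vertices has 7 edges. This graph has 10 edges (3 extra). Not a tree.
Number of triangles = 3.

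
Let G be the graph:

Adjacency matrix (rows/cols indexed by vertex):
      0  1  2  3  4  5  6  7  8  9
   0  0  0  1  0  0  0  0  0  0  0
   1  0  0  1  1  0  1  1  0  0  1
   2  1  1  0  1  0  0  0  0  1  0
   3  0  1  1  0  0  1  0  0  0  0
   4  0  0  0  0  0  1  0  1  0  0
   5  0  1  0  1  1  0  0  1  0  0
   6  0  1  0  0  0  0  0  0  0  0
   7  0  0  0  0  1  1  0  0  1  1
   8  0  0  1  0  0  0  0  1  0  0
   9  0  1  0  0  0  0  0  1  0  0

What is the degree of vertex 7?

Vertex 7 has neighbors [4, 5, 8, 9], so deg(7) = 4.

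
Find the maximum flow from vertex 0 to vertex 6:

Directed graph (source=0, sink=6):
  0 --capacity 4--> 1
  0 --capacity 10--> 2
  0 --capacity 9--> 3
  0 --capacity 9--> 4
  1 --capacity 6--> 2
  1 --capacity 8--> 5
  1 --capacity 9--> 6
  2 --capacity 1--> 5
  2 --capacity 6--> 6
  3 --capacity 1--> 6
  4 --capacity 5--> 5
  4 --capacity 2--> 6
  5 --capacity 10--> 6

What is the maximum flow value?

Computing max flow:
  Flow on (0->1): 4/4
  Flow on (0->2): 7/10
  Flow on (0->3): 1/9
  Flow on (0->4): 7/9
  Flow on (1->6): 4/9
  Flow on (2->5): 1/1
  Flow on (2->6): 6/6
  Flow on (3->6): 1/1
  Flow on (4->5): 5/5
  Flow on (4->6): 2/2
  Flow on (5->6): 6/10
Maximum flow = 19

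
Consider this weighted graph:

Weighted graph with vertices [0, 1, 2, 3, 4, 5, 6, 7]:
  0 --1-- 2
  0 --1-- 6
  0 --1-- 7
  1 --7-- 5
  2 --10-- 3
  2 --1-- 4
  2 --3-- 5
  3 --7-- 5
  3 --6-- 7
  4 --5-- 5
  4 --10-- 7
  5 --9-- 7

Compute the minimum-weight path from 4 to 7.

Using Dijkstra's algorithm from vertex 4:
Shortest path: 4 -> 2 -> 0 -> 7
Total weight: 1 + 1 + 1 = 3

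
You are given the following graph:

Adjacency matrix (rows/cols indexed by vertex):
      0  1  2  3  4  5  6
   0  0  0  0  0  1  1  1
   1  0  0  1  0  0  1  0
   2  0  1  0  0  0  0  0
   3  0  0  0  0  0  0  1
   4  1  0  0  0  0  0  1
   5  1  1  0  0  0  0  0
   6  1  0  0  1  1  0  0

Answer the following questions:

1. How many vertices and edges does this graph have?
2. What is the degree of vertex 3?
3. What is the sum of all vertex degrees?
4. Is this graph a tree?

Count: 7 vertices, 7 edges.
Vertex 3 has neighbors [6], degree = 1.
Handshaking lemma: 2 * 7 = 14.
A tree on 7 vertices has 6 edges. This graph has 7 edges (1 extra). Not a tree.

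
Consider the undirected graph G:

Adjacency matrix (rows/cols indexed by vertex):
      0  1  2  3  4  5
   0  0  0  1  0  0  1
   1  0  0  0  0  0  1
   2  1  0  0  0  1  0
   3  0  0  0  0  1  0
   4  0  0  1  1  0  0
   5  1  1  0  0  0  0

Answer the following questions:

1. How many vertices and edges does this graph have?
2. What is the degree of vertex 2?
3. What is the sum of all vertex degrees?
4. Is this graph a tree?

Count: 6 vertices, 5 edges.
Vertex 2 has neighbors [0, 4], degree = 2.
Handshaking lemma: 2 * 5 = 10.
A graph is a tree iff it is connected and has exactly n-1 edges. This graph is connected (all 6 vertices in one component) and has 6-1 = 5 edges. It is a tree.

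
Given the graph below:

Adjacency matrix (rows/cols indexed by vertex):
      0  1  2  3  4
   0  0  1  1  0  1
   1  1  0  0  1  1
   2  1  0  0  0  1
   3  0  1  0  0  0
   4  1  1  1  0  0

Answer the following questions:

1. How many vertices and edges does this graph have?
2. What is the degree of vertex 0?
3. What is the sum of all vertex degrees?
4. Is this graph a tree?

Count: 5 vertices, 6 edges.
Vertex 0 has neighbors [1, 2, 4], degree = 3.
Handshaking lemma: 2 * 6 = 12.
A tree on 5 vertices has 4 edges. This graph has 6 edges (2 extra). Not a tree.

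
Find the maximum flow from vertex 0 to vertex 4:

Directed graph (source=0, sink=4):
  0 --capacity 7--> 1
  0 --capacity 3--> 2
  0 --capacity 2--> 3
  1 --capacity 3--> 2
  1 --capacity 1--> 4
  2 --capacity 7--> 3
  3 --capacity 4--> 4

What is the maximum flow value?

Computing max flow:
  Flow on (0->1): 3/7
  Flow on (0->3): 2/2
  Flow on (1->2): 2/3
  Flow on (1->4): 1/1
  Flow on (2->3): 2/7
  Flow on (3->4): 4/4
Maximum flow = 5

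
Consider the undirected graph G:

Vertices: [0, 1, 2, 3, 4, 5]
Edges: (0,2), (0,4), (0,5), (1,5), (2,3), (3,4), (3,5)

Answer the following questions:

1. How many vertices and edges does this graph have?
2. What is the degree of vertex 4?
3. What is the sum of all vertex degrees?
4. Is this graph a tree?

Count: 6 vertices, 7 edges.
Vertex 4 has neighbors [0, 3], degree = 2.
Handshaking lemma: 2 * 7 = 14.
A tree on 6 vertices has 5 edges. This graph has 7 edges (2 extra). Not a tree.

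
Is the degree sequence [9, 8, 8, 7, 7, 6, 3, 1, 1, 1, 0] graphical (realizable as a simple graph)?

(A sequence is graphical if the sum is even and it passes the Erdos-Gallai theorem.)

Sum of degrees = 51. Sum is odd, so the sequence is NOT graphical.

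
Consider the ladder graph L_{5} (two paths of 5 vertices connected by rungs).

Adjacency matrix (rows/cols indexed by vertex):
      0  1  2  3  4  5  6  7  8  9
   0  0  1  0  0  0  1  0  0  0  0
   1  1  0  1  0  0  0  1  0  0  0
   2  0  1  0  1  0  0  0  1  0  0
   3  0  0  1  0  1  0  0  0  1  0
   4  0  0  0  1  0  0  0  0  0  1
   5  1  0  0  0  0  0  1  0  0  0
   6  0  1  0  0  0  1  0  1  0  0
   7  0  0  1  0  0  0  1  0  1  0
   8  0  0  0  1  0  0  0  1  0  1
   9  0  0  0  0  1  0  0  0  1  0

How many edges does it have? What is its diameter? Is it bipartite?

Ladder graph L_{5}: 5 rungs + 2 * (5-1) path edges = 5 + 8 = 13 edges.
Diameter = 5.
Ladder graphs are bipartite (alternating coloring along each path).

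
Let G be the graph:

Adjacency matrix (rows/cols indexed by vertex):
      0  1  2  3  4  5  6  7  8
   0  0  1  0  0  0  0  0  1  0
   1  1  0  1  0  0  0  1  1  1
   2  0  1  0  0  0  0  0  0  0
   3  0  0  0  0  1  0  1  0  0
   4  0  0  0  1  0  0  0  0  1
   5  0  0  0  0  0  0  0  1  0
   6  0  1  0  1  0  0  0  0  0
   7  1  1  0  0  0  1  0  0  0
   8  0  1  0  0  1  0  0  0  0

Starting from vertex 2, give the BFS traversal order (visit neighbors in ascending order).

BFS from vertex 2 (neighbors processed in ascending order):
Visit order: 2, 1, 0, 6, 7, 8, 3, 5, 4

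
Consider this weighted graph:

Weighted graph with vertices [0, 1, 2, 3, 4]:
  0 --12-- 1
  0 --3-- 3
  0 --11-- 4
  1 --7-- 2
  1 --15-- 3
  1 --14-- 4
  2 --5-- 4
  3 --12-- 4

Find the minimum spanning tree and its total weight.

Applying Kruskal's algorithm (sort edges by weight, add if no cycle):
  Add (0,3) w=3
  Add (2,4) w=5
  Add (1,2) w=7
  Add (0,4) w=11
  Skip (0,1) w=12 (creates cycle)
  Skip (3,4) w=12 (creates cycle)
  Skip (1,4) w=14 (creates cycle)
  Skip (1,3) w=15 (creates cycle)
MST weight = 26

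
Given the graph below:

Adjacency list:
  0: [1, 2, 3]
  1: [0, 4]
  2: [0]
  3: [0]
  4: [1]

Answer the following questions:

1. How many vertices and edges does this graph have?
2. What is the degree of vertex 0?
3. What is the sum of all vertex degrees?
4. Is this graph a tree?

Count: 5 vertices, 4 edges.
Vertex 0 has neighbors [1, 2, 3], degree = 3.
Handshaking lemma: 2 * 4 = 8.
A graph is a tree iff it is connected and has exactly n-1 edges. This graph is connected (all 5 vertices in one component) and has 5-1 = 4 edges. It is a tree.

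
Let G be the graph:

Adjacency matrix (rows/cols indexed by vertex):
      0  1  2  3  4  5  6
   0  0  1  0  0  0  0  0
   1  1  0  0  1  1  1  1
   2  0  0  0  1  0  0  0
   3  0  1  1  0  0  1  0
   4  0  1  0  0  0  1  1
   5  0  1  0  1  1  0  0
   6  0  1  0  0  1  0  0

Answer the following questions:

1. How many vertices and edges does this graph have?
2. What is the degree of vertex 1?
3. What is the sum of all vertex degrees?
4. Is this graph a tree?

Count: 7 vertices, 9 edges.
Vertex 1 has neighbors [0, 3, 4, 5, 6], degree = 5.
Handshaking lemma: 2 * 9 = 18.
A tree on 7 vertices has 6 edges. This graph has 9 edges (3 extra). Not a tree.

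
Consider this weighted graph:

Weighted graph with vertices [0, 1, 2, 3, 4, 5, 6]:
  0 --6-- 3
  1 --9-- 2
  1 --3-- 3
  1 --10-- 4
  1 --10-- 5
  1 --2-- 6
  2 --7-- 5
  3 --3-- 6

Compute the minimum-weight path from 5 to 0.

Using Dijkstra's algorithm from vertex 5:
Shortest path: 5 -> 1 -> 3 -> 0
Total weight: 10 + 3 + 6 = 19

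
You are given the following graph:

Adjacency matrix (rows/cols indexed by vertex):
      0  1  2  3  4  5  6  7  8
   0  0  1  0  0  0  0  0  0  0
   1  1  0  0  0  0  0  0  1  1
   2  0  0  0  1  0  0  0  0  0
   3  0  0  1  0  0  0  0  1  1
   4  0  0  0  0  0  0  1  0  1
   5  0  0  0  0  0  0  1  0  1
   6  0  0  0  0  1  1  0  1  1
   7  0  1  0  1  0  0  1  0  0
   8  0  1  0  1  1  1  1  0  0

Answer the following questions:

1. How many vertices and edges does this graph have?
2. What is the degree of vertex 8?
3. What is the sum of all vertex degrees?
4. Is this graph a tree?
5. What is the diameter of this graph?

Count: 9 vertices, 12 edges.
Vertex 8 has neighbors [1, 3, 4, 5, 6], degree = 5.
Handshaking lemma: 2 * 12 = 24.
A tree on 9 vertices has 8 edges. This graph has 12 edges (4 extra). Not a tree.
Diameter (longest shortest path) = 4.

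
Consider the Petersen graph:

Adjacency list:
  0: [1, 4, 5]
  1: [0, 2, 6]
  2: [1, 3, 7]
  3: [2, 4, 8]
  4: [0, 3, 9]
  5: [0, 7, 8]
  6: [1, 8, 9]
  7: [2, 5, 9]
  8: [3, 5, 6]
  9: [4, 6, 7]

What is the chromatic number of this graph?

The Petersen graph contains odd cycles (e.g. the outer 5-cycle), so chi >= 3.
A proper 3-coloring exists (it is a well-known 3-chromatic graph).
Chromatic number = 3.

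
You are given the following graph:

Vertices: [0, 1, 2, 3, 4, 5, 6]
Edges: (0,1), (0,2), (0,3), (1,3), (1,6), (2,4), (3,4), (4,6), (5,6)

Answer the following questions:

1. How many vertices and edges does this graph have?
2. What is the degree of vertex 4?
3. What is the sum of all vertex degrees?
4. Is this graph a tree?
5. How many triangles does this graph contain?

Count: 7 vertices, 9 edges.
Vertex 4 has neighbors [2, 3, 6], degree = 3.
Handshaking lemma: 2 * 9 = 18.
A tree on 7 vertices has 6 edges. This graph has 9 edges (3 extra). Not a tree.
Number of triangles = 1.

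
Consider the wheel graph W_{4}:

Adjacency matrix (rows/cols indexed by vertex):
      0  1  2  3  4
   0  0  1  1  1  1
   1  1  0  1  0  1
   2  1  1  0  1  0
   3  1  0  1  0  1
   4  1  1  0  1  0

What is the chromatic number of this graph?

W_{4} = C_{4} plus a hub adjacent to every cycle vertex.
The outer cycle needs 2 colors (even cycle); the hub is adjacent to all of them so needs a fresh color.
Chromatic number = 2 + 1 = 3.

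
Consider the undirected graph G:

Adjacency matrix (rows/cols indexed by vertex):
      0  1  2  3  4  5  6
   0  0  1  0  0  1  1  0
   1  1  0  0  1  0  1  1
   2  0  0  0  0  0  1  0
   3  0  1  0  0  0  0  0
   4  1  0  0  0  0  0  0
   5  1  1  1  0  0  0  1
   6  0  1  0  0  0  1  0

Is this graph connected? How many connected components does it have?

Checking connectivity: the graph has 1 connected component(s).
All vertices are reachable from each other. The graph IS connected.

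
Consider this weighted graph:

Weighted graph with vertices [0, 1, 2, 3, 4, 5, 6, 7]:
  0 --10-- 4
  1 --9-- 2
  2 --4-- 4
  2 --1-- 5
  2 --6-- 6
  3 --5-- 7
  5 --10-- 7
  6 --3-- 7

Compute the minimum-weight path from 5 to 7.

Using Dijkstra's algorithm from vertex 5:
Shortest path: 5 -> 7
Total weight: 10 = 10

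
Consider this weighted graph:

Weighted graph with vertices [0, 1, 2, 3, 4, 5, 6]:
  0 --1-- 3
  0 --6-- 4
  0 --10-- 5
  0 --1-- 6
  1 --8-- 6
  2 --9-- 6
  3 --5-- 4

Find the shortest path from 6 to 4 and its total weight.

Using Dijkstra's algorithm from vertex 6:
Shortest path: 6 -> 0 -> 4
Total weight: 1 + 6 = 7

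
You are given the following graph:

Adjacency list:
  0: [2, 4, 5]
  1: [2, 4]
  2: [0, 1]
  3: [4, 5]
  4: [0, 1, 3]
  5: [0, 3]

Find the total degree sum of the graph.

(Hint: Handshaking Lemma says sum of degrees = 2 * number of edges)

Count edges: 7 edges.
By Handshaking Lemma: sum of degrees = 2 * 7 = 14.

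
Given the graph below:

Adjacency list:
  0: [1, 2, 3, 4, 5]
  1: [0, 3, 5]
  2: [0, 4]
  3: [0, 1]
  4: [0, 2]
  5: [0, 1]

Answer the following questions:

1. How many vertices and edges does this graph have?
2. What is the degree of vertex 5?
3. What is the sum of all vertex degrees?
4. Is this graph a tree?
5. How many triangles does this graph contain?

Count: 6 vertices, 8 edges.
Vertex 5 has neighbors [0, 1], degree = 2.
Handshaking lemma: 2 * 8 = 16.
A tree on 6 vertices has 5 edges. This graph has 8 edges (3 extra). Not a tree.
Number of triangles = 3.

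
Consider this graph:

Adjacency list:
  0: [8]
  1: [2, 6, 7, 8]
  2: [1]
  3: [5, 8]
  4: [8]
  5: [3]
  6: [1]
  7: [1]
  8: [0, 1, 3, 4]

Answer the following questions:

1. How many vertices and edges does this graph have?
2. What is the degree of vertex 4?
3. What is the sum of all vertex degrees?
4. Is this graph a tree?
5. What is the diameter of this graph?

Count: 9 vertices, 8 edges.
Vertex 4 has neighbors [8], degree = 1.
Handshaking lemma: 2 * 8 = 16.
A graph is a tree iff it is connected and has exactly n-1 edges. This graph is connected (all 9 vertices in one component) and has 9-1 = 8 edges. It is a tree.
Diameter (longest shortest path) = 4.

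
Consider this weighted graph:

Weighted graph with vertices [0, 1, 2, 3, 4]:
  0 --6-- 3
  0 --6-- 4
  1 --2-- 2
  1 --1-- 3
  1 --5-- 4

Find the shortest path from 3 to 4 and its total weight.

Using Dijkstra's algorithm from vertex 3:
Shortest path: 3 -> 1 -> 4
Total weight: 1 + 5 = 6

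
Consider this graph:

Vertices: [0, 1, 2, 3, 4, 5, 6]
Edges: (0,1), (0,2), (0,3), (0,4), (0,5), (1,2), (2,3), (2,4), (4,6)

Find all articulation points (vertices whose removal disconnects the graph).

An articulation point is a vertex whose removal disconnects the graph.
Articulation points: [0, 4]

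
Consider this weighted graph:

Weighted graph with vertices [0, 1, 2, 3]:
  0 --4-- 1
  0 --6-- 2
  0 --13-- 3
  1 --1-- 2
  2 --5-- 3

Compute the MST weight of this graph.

Applying Kruskal's algorithm (sort edges by weight, add if no cycle):
  Add (1,2) w=1
  Add (0,1) w=4
  Add (2,3) w=5
  Skip (0,2) w=6 (creates cycle)
  Skip (0,3) w=13 (creates cycle)
MST weight = 10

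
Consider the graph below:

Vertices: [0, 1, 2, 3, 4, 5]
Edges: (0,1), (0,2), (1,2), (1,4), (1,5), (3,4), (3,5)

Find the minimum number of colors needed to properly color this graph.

The graph has a maximum clique of size 3 (lower bound on chromatic number).
A valid 3-coloring: {0: 1, 1: 0, 2: 2, 3: 0, 4: 1, 5: 1}.
Chromatic number = 3.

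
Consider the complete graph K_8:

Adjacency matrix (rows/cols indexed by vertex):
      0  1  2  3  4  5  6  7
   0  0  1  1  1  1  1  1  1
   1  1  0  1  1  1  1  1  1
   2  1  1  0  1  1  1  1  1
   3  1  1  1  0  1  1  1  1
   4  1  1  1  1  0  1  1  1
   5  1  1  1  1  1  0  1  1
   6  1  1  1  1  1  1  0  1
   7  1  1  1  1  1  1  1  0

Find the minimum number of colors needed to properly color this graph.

In K_8, every vertex is adjacent to every other vertex.
Each vertex needs a unique color.
Chromatic number = 8.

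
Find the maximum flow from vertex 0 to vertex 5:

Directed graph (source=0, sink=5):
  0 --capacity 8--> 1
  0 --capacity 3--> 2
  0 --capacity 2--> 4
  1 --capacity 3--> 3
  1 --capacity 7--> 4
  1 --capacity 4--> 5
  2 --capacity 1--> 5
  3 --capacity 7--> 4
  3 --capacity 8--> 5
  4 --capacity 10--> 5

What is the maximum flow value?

Computing max flow:
  Flow on (0->1): 8/8
  Flow on (0->2): 1/3
  Flow on (0->4): 2/2
  Flow on (1->3): 3/3
  Flow on (1->4): 1/7
  Flow on (1->5): 4/4
  Flow on (2->5): 1/1
  Flow on (3->5): 3/8
  Flow on (4->5): 3/10
Maximum flow = 11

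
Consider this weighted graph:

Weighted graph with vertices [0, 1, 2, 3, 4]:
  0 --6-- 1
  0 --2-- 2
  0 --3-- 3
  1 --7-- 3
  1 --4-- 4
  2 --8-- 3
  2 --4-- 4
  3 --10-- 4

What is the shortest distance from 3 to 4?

Using Dijkstra's algorithm from vertex 3:
Shortest path: 3 -> 0 -> 2 -> 4
Total weight: 3 + 2 + 4 = 9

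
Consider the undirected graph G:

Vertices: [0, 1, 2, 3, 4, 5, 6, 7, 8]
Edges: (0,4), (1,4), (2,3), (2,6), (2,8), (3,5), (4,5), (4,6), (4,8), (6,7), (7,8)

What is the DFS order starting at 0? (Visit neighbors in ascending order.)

DFS from vertex 0 (neighbors processed in ascending order):
Visit order: 0, 4, 1, 5, 3, 2, 6, 7, 8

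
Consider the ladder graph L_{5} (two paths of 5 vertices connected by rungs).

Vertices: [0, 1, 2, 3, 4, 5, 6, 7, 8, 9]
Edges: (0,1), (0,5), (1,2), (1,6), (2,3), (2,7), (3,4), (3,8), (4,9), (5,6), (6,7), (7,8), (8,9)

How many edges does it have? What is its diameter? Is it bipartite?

Ladder graph L_{5}: 5 rungs + 2 * (5-1) path edges = 5 + 8 = 13 edges.
Diameter = 5.
Ladder graphs are bipartite (alternating coloring along each path).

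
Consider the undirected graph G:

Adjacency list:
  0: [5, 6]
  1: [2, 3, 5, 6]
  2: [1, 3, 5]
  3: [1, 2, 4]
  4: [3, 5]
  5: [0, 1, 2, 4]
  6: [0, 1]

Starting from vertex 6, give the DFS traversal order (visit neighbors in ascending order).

DFS from vertex 6 (neighbors processed in ascending order):
Visit order: 6, 0, 5, 1, 2, 3, 4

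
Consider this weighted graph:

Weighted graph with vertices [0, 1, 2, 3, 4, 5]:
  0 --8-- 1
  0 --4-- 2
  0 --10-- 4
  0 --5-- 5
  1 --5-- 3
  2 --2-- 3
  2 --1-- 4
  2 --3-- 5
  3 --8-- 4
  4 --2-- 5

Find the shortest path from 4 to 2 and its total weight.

Using Dijkstra's algorithm from vertex 4:
Shortest path: 4 -> 2
Total weight: 1 = 1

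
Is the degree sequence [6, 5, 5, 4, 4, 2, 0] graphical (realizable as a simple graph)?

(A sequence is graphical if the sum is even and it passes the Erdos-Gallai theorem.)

Sum of degrees = 26. Sum is even but fails Erdos-Gallai. The sequence is NOT graphical.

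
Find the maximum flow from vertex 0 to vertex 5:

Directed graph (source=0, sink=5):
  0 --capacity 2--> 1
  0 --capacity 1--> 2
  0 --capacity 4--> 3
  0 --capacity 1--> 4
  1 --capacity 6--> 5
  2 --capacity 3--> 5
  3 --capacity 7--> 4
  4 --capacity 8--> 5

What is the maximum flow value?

Computing max flow:
  Flow on (0->1): 2/2
  Flow on (0->2): 1/1
  Flow on (0->3): 4/4
  Flow on (0->4): 1/1
  Flow on (1->5): 2/6
  Flow on (2->5): 1/3
  Flow on (3->4): 4/7
  Flow on (4->5): 5/8
Maximum flow = 8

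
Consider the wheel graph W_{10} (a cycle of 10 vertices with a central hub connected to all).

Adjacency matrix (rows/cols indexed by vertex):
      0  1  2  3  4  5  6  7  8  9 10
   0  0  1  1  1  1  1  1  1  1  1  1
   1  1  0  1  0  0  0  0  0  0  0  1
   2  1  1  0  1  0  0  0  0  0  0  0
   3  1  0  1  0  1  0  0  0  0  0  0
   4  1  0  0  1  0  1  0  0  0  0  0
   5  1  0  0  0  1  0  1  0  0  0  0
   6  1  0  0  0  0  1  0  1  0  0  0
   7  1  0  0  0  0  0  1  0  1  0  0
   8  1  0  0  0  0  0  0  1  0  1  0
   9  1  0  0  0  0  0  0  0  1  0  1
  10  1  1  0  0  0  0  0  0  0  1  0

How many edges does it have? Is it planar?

Wheel graph W_{10}: 10 cycle edges + 10 spoke edges = 20 edges.
Total vertices: 11.
The graph is planar.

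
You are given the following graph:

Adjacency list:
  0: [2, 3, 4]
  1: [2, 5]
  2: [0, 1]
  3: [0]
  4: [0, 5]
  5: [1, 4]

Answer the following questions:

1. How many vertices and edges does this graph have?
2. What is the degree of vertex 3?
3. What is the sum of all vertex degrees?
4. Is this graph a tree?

Count: 6 vertices, 6 edges.
Vertex 3 has neighbors [0], degree = 1.
Handshaking lemma: 2 * 6 = 12.
A tree on 6 vertices has 5 edges. This graph has 6 edges (1 extra). Not a tree.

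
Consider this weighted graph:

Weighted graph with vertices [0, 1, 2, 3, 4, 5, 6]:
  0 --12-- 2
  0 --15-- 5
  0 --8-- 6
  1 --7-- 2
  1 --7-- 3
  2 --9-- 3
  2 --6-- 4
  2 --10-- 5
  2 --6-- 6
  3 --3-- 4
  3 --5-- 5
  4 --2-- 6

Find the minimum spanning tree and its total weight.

Applying Kruskal's algorithm (sort edges by weight, add if no cycle):
  Add (4,6) w=2
  Add (3,4) w=3
  Add (3,5) w=5
  Add (2,4) w=6
  Skip (2,6) w=6 (creates cycle)
  Add (1,2) w=7
  Skip (1,3) w=7 (creates cycle)
  Add (0,6) w=8
  Skip (2,3) w=9 (creates cycle)
  Skip (2,5) w=10 (creates cycle)
  Skip (0,2) w=12 (creates cycle)
  Skip (0,5) w=15 (creates cycle)
MST weight = 31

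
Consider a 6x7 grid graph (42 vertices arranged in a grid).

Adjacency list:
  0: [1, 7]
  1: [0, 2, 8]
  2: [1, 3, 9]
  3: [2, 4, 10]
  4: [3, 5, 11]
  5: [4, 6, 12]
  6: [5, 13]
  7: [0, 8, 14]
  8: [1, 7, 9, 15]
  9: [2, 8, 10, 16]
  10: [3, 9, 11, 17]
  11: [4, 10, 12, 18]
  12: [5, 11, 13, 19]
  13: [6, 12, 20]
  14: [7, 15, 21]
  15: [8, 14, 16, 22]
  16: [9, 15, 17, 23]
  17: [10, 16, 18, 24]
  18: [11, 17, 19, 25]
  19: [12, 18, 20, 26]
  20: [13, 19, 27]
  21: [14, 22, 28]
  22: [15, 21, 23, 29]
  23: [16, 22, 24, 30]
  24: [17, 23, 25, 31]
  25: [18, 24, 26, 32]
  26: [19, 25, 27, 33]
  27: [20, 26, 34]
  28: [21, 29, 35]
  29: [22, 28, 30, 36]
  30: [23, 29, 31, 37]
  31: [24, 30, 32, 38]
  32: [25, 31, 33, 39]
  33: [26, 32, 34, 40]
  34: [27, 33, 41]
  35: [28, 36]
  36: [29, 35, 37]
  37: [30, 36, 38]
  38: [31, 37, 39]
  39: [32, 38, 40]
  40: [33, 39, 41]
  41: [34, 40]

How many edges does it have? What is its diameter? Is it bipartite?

A 6x7 grid has 35 vertical edges and 36 horizontal edges.
Total edges = 35 + 36 = 71.
Diameter = (6-1) + (7-1) = 11 (corner to opposite corner).
Grid graphs are bipartite (checkerboard coloring).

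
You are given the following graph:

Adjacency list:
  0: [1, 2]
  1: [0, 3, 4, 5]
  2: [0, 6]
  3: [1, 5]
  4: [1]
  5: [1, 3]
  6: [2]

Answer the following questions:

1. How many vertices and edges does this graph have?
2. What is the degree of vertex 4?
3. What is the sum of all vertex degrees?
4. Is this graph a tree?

Count: 7 vertices, 7 edges.
Vertex 4 has neighbors [1], degree = 1.
Handshaking lemma: 2 * 7 = 14.
A tree on 7 vertices has 6 edges. This graph has 7 edges (1 extra). Not a tree.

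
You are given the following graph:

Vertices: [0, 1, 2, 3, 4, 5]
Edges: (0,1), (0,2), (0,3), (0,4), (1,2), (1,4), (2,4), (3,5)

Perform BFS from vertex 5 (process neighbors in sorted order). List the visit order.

BFS from vertex 5 (neighbors processed in ascending order):
Visit order: 5, 3, 0, 1, 2, 4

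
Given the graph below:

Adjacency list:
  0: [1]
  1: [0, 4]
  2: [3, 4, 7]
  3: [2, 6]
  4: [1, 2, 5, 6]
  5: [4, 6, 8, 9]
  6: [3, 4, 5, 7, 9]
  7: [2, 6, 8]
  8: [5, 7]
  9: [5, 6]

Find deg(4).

Vertex 4 has neighbors [1, 2, 5, 6], so deg(4) = 4.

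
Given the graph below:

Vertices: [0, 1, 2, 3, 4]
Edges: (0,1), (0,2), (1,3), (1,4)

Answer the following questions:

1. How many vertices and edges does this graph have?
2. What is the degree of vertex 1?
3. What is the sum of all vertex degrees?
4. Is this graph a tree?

Count: 5 vertices, 4 edges.
Vertex 1 has neighbors [0, 3, 4], degree = 3.
Handshaking lemma: 2 * 4 = 8.
A graph is a tree iff it is connected and has exactly n-1 edges. This graph is connected (all 5 vertices in one component) and has 5-1 = 4 edges. It is a tree.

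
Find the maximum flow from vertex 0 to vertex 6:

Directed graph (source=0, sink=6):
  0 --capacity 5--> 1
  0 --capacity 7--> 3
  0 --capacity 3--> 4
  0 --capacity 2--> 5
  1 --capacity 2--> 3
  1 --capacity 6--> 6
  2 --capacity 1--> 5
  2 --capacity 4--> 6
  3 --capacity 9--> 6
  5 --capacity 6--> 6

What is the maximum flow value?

Computing max flow:
  Flow on (0->1): 5/5
  Flow on (0->3): 7/7
  Flow on (0->5): 2/2
  Flow on (1->6): 5/6
  Flow on (3->6): 7/9
  Flow on (5->6): 2/6
Maximum flow = 14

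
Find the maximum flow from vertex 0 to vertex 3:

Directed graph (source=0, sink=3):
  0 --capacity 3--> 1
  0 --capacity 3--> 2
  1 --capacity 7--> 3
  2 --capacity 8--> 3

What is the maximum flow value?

Computing max flow:
  Flow on (0->1): 3/3
  Flow on (0->2): 3/3
  Flow on (1->3): 3/7
  Flow on (2->3): 3/8
Maximum flow = 6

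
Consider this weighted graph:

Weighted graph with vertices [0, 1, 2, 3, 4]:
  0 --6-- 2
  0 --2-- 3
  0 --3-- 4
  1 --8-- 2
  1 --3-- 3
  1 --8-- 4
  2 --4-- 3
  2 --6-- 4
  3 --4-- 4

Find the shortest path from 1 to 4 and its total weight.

Using Dijkstra's algorithm from vertex 1:
Shortest path: 1 -> 3 -> 4
Total weight: 3 + 4 = 7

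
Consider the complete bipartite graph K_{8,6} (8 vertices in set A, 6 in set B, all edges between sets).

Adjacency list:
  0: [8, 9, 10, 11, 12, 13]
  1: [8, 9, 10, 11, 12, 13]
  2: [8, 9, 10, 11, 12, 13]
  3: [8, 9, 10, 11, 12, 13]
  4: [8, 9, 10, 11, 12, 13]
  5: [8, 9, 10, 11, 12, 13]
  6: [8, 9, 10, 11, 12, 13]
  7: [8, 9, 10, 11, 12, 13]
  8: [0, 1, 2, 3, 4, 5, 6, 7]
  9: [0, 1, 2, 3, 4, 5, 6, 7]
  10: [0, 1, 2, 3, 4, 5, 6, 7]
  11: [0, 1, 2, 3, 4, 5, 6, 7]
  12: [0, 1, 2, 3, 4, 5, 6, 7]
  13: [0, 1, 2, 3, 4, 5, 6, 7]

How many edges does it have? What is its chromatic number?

K_{8,6} has 8 * 6 = 48 edges.
Bipartite graphs have chromatic number 2 (color each partition differently).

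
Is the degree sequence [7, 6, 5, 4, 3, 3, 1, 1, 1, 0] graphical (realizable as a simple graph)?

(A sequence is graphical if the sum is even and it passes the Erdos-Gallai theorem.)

Sum of degrees = 31. Sum is odd, so the sequence is NOT graphical.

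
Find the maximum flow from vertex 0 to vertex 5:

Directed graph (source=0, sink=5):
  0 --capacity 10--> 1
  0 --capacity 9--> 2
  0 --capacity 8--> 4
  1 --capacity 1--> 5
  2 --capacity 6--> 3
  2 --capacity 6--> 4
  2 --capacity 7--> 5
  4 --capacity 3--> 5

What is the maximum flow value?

Computing max flow:
  Flow on (0->1): 1/10
  Flow on (0->2): 7/9
  Flow on (0->4): 3/8
  Flow on (1->5): 1/1
  Flow on (2->5): 7/7
  Flow on (4->5): 3/3
Maximum flow = 11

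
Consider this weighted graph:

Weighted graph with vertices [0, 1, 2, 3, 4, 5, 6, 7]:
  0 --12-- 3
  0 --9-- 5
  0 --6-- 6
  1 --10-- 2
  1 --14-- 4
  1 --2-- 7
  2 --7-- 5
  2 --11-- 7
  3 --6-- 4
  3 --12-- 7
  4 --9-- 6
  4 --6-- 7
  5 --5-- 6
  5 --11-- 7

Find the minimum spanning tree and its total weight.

Applying Kruskal's algorithm (sort edges by weight, add if no cycle):
  Add (1,7) w=2
  Add (5,6) w=5
  Add (0,6) w=6
  Add (3,4) w=6
  Add (4,7) w=6
  Add (2,5) w=7
  Skip (0,5) w=9 (creates cycle)
  Add (4,6) w=9
  Skip (1,2) w=10 (creates cycle)
  Skip (2,7) w=11 (creates cycle)
  Skip (5,7) w=11 (creates cycle)
  Skip (0,3) w=12 (creates cycle)
  Skip (3,7) w=12 (creates cycle)
  Skip (1,4) w=14 (creates cycle)
MST weight = 41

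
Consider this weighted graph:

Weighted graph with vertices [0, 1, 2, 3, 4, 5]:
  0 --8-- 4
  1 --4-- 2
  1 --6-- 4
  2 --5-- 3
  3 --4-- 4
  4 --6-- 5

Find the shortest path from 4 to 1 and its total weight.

Using Dijkstra's algorithm from vertex 4:
Shortest path: 4 -> 1
Total weight: 6 = 6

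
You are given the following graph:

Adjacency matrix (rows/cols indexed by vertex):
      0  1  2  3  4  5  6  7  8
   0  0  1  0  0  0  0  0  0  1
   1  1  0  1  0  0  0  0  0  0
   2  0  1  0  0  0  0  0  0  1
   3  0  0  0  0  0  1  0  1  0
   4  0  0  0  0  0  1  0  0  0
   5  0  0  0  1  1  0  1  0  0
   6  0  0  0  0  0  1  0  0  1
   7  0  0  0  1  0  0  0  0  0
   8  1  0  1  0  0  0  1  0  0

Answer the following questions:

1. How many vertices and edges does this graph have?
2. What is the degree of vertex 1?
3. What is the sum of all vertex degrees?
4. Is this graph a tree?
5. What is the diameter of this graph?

Count: 9 vertices, 9 edges.
Vertex 1 has neighbors [0, 2], degree = 2.
Handshaking lemma: 2 * 9 = 18.
A tree on 9 vertices has 8 edges. This graph has 9 edges (1 extra). Not a tree.
Diameter (longest shortest path) = 6.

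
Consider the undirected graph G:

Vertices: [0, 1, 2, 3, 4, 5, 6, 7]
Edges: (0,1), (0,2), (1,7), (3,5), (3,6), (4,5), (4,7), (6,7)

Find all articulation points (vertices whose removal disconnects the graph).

An articulation point is a vertex whose removal disconnects the graph.
Articulation points: [0, 1, 7]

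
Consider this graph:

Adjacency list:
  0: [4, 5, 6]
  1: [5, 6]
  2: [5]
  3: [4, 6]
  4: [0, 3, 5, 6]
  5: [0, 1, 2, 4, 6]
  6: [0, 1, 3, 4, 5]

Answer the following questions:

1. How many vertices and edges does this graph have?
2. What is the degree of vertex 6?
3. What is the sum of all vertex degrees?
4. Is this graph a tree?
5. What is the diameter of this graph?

Count: 7 vertices, 11 edges.
Vertex 6 has neighbors [0, 1, 3, 4, 5], degree = 5.
Handshaking lemma: 2 * 11 = 22.
A tree on 7 vertices has 6 edges. This graph has 11 edges (5 extra). Not a tree.
Diameter (longest shortest path) = 3.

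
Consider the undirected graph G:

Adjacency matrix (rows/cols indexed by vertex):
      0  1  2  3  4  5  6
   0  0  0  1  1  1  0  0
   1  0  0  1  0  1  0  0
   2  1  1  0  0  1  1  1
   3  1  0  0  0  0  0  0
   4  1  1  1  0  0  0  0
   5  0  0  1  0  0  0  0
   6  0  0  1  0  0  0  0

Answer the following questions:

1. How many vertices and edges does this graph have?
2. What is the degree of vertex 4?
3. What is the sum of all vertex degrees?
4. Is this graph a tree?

Count: 7 vertices, 8 edges.
Vertex 4 has neighbors [0, 1, 2], degree = 3.
Handshaking lemma: 2 * 8 = 16.
A tree on 7 vertices has 6 edges. This graph has 8 edges (2 extra). Not a tree.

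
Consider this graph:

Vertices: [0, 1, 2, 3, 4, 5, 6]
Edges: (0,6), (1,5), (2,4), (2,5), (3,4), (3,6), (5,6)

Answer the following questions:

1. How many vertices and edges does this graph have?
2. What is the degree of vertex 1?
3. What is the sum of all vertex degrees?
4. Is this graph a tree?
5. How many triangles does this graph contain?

Count: 7 vertices, 7 edges.
Vertex 1 has neighbors [5], degree = 1.
Handshaking lemma: 2 * 7 = 14.
A tree on 7 vertices has 6 edges. This graph has 7 edges (1 extra). Not a tree.
Number of triangles = 0.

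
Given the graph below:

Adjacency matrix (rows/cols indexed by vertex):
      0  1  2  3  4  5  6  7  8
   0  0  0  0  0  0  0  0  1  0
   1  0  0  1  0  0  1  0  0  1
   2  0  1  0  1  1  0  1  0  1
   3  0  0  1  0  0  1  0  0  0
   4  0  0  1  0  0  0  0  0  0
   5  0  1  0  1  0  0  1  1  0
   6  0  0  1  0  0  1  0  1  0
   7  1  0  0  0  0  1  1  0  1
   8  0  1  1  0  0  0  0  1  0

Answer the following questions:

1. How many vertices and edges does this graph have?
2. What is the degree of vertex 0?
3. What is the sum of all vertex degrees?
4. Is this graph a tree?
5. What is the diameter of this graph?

Count: 9 vertices, 13 edges.
Vertex 0 has neighbors [7], degree = 1.
Handshaking lemma: 2 * 13 = 26.
A tree on 9 vertices has 8 edges. This graph has 13 edges (5 extra). Not a tree.
Diameter (longest shortest path) = 4.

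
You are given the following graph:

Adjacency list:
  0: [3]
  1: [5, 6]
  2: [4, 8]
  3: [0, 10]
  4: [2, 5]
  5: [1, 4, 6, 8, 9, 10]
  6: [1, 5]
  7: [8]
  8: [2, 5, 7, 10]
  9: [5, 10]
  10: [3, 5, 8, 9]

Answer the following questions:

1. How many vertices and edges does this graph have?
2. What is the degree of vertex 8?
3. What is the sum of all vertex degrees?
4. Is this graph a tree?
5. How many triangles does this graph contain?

Count: 11 vertices, 14 edges.
Vertex 8 has neighbors [2, 5, 7, 10], degree = 4.
Handshaking lemma: 2 * 14 = 28.
A tree on 11 vertices has 10 edges. This graph has 14 edges (4 extra). Not a tree.
Number of triangles = 3.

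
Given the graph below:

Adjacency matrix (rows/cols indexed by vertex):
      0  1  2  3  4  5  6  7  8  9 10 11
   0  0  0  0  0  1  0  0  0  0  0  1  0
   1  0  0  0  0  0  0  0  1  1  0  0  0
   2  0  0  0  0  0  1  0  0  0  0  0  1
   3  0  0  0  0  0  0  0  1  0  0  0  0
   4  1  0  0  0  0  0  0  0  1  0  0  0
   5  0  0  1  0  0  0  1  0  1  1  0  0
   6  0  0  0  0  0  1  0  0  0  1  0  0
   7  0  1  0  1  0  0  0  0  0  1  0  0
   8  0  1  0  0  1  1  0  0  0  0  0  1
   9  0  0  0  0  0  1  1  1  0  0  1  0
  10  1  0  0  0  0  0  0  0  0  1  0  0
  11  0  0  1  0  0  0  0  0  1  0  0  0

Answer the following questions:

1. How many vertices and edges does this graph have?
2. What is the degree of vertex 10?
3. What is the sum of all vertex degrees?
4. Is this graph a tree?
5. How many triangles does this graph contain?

Count: 12 vertices, 15 edges.
Vertex 10 has neighbors [0, 9], degree = 2.
Handshaking lemma: 2 * 15 = 30.
A tree on 12 vertices has 11 edges. This graph has 15 edges (4 extra). Not a tree.
Number of triangles = 1.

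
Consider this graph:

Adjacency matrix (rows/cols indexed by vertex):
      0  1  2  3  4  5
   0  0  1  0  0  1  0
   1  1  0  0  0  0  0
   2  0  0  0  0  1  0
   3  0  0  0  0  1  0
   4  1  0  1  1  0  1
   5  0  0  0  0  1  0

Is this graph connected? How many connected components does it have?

Checking connectivity: the graph has 1 connected component(s).
All vertices are reachable from each other. The graph IS connected.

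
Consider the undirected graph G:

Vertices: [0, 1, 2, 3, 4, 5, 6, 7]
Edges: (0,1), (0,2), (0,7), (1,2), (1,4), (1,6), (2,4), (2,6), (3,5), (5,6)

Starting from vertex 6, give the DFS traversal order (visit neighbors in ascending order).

DFS from vertex 6 (neighbors processed in ascending order):
Visit order: 6, 1, 0, 2, 4, 7, 5, 3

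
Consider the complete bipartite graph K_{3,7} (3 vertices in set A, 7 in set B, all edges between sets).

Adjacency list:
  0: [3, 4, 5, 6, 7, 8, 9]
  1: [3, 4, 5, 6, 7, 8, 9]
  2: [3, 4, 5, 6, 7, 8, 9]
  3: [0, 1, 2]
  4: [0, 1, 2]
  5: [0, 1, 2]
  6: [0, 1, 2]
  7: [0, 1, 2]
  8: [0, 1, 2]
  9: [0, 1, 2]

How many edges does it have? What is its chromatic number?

K_{3,7} has 3 * 7 = 21 edges.
Bipartite graphs have chromatic number 2 (color each partition differently).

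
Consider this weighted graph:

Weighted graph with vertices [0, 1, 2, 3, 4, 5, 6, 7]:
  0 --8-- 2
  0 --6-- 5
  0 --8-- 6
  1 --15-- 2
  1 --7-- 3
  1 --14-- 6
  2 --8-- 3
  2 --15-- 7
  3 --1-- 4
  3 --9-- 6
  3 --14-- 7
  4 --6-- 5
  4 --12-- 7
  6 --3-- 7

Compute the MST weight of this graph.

Applying Kruskal's algorithm (sort edges by weight, add if no cycle):
  Add (3,4) w=1
  Add (6,7) w=3
  Add (0,5) w=6
  Add (4,5) w=6
  Add (1,3) w=7
  Add (0,2) w=8
  Add (0,6) w=8
  Skip (2,3) w=8 (creates cycle)
  Skip (3,6) w=9 (creates cycle)
  Skip (4,7) w=12 (creates cycle)
  Skip (1,6) w=14 (creates cycle)
  Skip (3,7) w=14 (creates cycle)
  Skip (1,2) w=15 (creates cycle)
  Skip (2,7) w=15 (creates cycle)
MST weight = 39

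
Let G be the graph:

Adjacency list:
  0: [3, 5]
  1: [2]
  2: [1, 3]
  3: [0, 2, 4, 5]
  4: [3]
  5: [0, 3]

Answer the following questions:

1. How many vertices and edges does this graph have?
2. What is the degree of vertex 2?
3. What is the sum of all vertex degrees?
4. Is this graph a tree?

Count: 6 vertices, 6 edges.
Vertex 2 has neighbors [1, 3], degree = 2.
Handshaking lemma: 2 * 6 = 12.
A tree on 6 vertices has 5 edges. This graph has 6 edges (1 extra). Not a tree.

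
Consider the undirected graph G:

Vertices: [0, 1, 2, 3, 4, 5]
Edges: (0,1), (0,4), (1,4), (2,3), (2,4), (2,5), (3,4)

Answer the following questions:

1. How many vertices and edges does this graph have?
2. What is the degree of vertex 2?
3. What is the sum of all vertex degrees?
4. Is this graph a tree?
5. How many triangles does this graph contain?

Count: 6 vertices, 7 edges.
Vertex 2 has neighbors [3, 4, 5], degree = 3.
Handshaking lemma: 2 * 7 = 14.
A tree on 6 vertices has 5 edges. This graph has 7 edges (2 extra). Not a tree.
Number of triangles = 2.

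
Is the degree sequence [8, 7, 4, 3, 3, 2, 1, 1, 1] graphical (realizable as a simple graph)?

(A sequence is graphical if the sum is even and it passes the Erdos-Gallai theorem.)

Sum of degrees = 30. Sum is even but fails Erdos-Gallai. The sequence is NOT graphical.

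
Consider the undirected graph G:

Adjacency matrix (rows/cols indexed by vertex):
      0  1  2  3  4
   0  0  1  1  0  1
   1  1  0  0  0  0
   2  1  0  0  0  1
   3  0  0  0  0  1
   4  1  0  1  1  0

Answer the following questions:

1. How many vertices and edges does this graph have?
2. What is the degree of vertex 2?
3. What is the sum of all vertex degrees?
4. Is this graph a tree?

Count: 5 vertices, 5 edges.
Vertex 2 has neighbors [0, 4], degree = 2.
Handshaking lemma: 2 * 5 = 10.
A tree on 5 vertices has 4 edges. This graph has 5 edges (1 extra). Not a tree.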